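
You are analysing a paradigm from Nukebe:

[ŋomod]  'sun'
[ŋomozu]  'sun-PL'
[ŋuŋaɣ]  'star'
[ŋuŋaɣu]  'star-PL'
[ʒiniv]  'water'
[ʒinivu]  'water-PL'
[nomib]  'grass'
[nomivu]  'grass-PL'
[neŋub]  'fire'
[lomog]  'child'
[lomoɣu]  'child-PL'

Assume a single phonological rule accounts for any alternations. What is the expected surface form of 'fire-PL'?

In [nomib] and [nomivu] the final segment of 'grass' alternates: [b] ~ [v].
But 'water' keeps [v] in both environments ([ʒiniv], [ʒinivu]), so there is no rule changing /v/ to [b] in isolation.
So /b/ is underlying, and a rule of intervocalic spirantization — voiced stops become fricatives between vowels — gives [v].
From [neŋub] the stem 'fire' is /neŋub/; between vowels this yields [neŋuvu].

[neŋuvu]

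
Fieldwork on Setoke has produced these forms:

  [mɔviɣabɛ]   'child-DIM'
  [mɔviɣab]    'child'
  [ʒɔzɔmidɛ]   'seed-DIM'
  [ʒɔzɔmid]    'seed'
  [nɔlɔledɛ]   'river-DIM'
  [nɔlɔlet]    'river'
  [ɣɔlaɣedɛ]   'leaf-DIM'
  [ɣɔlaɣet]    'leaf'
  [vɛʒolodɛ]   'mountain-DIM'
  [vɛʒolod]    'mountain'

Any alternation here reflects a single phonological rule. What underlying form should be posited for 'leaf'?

/ɣɔlaɣet/

In [ɣɔlaɣedɛ] and [ɣɔlaɣet] the final segment of 'leaf' alternates: [d] ~ [t].
But 'mountain' keeps [d] in both environments ([vɛʒolodɛ], [vɛʒolod]), so there is no rule changing /d/ to [t] in isolation.
The underlying segment must be /t/; voiceless stops become voiced between vowels, yielding [d] there.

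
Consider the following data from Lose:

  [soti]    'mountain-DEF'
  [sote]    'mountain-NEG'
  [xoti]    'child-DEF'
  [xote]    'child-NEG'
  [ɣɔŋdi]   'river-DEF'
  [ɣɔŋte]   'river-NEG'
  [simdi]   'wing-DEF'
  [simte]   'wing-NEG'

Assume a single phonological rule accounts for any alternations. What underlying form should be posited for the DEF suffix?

/-di/

The DEF morpheme has two allomorphs, [-di] and [-ti].
The NEG suffix, which begins with [t], is invariant after every stem; so [t] is not altered by any rule here.
So the underlying form is /-di/, and voiced stops become voiceless after a vowel.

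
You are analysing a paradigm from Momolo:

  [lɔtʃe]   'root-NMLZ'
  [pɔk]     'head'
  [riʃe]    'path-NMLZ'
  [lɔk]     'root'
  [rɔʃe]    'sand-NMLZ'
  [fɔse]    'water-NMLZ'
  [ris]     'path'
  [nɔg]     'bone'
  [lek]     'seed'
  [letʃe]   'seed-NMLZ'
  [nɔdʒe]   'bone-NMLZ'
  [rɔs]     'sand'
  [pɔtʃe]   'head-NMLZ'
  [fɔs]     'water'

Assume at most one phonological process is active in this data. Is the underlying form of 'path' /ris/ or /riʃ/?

/riʃ/

The stem for 'path' ends in [s] in [ris] but [ʃ] in [riʃe].
Compare 'water', with invariant [s] in [fɔs] and [fɔse]: an analysis with underlying /s/ and a rule producing [ʃ] before the NMLZ suffix would wrongly predict alternation here too.
So /ʃ/ is underlying, and a rule of depalatalization — palato-alveolar /tʃ/, /dʒ/ and /ʃ/ become [k], [g] and [s] when no front vowel follows — gives [s].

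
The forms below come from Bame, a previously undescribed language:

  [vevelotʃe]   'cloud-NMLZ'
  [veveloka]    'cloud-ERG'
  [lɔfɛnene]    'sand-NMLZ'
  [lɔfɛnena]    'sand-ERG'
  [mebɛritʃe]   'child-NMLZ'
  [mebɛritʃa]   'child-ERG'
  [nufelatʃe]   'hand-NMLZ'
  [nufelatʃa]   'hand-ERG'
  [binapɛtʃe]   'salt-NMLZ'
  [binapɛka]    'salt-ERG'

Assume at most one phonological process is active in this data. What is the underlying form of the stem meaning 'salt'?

/binapɛk/

The root 'salt' surfaces as [binapɛtʃe] and [binapɛka], with a stem-final [tʃ] ~ [k] alternation.
If /tʃ/ were underlying and a rule turned it into [k] before the ERG suffix, 'hand' would also alternate; but it has [tʃ] in both [nufelatʃe] and [nufelatʃa].
The underlying segment must be /k/; /k/ becomes palato-alveolar [tʃ] before a front vowel, yielding [tʃ] there.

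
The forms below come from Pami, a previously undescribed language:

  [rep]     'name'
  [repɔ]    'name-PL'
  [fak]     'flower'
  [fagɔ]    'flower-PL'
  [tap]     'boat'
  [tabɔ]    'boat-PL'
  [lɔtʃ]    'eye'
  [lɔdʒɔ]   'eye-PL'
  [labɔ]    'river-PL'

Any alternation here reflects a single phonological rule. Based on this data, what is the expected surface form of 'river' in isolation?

In [tap] and [tabɔ] the final segment of 'boat' alternates: [p] ~ [b].
But 'name' keeps [p] in both environments ([rep], [repɔ]), so there is no rule changing /p/ to [b] before the PL suffix.
So /b/ is underlying, and a rule of word-final obstruent devoicing — voiced obstruents become voiceless word-finally — gives [p].
The one attested form of 'river', [labɔ], shows underlying /lab/. Applying the same rule word-finally gives [lap].

[lap]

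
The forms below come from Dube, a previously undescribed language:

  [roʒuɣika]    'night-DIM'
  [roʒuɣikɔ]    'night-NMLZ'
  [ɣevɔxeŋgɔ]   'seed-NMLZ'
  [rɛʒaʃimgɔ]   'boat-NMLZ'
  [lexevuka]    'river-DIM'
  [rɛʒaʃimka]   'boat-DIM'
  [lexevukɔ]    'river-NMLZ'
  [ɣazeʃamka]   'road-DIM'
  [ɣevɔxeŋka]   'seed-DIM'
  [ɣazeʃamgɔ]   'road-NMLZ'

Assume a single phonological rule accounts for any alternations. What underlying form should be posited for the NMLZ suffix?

The NMLZ morpheme has two allomorphs, [-gɔ] and [-kɔ].
By contrast the DIM suffix keeps its initial [k] throughout — that segment must be underlying.
The NMLZ suffix is therefore /-gɔ/ underlyingly, with post-vocalic devoicing: voiced stops become voiceless after a vowel.

/-gɔ/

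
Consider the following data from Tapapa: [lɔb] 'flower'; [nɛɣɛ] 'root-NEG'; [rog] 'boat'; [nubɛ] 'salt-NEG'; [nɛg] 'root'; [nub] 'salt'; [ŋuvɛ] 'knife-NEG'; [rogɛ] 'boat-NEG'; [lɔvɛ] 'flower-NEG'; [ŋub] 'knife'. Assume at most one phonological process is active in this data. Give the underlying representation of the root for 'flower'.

'flower' shows [v] ~ [b] at the end of the stem ([lɔvɛ] vs [lɔb]).
The stem 'salt' ([nubɛ], [nub]) shows [b] unchanged in both environments, so [b] cannot be basic with [v] derived before the NEG suffix.
The alternation reflects word-final hardening: voiced fricatives become stops word-finally. /v/ is underlying.

/lɔv/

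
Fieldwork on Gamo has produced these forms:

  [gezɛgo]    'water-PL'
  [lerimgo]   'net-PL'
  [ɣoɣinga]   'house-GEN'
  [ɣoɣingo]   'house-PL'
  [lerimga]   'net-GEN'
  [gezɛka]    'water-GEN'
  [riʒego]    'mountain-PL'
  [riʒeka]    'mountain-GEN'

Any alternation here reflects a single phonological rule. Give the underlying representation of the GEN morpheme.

The GEN morpheme has two allomorphs, [-ga] and [-ka].
The PL suffix, which begins with [g], is invariant after every stem; so [g] is not altered by any rule here.
The GEN suffix is therefore /-ka/ underlyingly, with post-nasal voicing: voiceless stops become voiced after a nasal.

/-ka/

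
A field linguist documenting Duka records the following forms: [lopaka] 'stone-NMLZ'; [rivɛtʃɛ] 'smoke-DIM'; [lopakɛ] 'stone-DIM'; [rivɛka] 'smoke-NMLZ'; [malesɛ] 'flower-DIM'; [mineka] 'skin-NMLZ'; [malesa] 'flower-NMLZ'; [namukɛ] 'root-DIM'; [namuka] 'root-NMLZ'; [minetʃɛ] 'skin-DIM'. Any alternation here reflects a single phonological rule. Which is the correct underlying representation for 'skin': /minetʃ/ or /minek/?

/minetʃ/

The root 'skin' surfaces as [mineka] and [minetʃɛ], with a stem-final [k] ~ [tʃ] alternation.
Compare 'root', with invariant [k] in [namuka] and [namukɛ]: an analysis with underlying /k/ and a rule producing [tʃ] before the DIM suffix would wrongly predict alternation here too.
The alternation reflects depalatalization: palato-alveolar /tʃ/ becomes [k] when no front vowel follows. /tʃ/ is underlying.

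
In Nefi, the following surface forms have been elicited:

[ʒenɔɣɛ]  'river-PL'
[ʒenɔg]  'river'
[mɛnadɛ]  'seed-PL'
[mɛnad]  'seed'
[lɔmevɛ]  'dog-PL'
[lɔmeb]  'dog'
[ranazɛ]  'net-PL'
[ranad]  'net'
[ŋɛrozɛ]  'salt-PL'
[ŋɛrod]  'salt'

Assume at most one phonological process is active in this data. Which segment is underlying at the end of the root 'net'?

In [ranazɛ] and [ranad] the final segment of 'net' alternates: [z] ~ [d].
But 'seed' keeps [d] in both environments ([mɛnadɛ], [mɛnad]), so there is no rule changing /d/ to [z] before the PL suffix.
So /z/ is underlying, and a rule of word-final hardening — voiced fricatives become stops word-finally — gives [d].

/z/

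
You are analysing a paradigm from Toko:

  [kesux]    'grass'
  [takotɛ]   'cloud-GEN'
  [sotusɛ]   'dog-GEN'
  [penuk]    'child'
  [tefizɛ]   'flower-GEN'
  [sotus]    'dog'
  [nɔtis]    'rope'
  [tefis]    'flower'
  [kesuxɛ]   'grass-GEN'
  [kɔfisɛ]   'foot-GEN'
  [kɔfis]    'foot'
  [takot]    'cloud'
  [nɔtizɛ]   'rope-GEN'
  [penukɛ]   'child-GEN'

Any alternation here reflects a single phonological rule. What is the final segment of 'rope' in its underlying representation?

/z/

'rope' shows [z] ~ [s] at the end of the stem ([nɔtizɛ] vs [nɔtis]).
Compare 'dog', with invariant [s] in [sotusɛ] and [sotus]: an analysis with underlying /s/ and a rule producing [z] before the GEN suffix would wrongly predict alternation here too.
The underlying segment must be /z/; voiced obstruents become voiceless word-finally, yielding [s] there.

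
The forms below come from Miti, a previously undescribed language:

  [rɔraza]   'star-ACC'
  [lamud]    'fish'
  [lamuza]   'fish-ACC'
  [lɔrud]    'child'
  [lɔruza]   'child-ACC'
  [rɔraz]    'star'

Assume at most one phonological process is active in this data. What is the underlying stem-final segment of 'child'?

/d/

The root 'child' surfaces as [lɔruza] and [lɔrud], with a stem-final [z] ~ [d] alternation.
Compare 'star', with invariant [z] in [rɔraza] and [rɔraz]: an analysis with underlying /z/ and a rule producing [d] in isolation would wrongly predict alternation here too.
The underlying segment must be /d/; voiced stops become fricatives between vowels, yielding [z] there.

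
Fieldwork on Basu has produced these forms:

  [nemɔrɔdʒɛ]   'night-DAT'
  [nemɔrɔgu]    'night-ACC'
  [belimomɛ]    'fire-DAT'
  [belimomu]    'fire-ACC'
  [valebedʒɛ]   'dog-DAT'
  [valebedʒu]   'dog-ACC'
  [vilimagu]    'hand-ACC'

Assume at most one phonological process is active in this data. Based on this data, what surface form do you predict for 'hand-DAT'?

[vilimadʒɛ]

'night' shows [dʒ] ~ [g] at the end of the stem ([nemɔrɔdʒɛ] vs [nemɔrɔgu]).
Compare 'dog', with invariant [dʒ] in [valebedʒɛ] and [valebedʒu]: an analysis with underlying /dʒ/ and a rule producing [g] before the ACC suffix would wrongly predict alternation here too.
The underlying segment must be /g/; /g/ becomes palato-alveolar [dʒ] before a front vowel, yielding [dʒ] there.
From [vilimagu] the stem 'hand' is /vilimag/; before a front vowel this yields [vilimadʒɛ].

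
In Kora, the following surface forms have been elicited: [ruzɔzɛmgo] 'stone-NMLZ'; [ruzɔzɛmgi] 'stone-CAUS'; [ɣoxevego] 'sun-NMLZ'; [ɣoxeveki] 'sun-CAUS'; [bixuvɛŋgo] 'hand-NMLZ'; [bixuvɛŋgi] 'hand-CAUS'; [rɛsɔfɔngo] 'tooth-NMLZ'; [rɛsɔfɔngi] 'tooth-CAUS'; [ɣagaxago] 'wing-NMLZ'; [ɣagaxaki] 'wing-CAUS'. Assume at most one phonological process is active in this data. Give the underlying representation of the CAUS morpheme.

/-ki/

The CAUS suffix surfaces as [-gi] and [-ki], depending on the final segment of the stem.
The NMLZ suffix, which begins with [g], is invariant after every stem; so [g] is not altered by any rule here.
So the underlying form is /-ki/, and voiceless stops become voiced after a nasal.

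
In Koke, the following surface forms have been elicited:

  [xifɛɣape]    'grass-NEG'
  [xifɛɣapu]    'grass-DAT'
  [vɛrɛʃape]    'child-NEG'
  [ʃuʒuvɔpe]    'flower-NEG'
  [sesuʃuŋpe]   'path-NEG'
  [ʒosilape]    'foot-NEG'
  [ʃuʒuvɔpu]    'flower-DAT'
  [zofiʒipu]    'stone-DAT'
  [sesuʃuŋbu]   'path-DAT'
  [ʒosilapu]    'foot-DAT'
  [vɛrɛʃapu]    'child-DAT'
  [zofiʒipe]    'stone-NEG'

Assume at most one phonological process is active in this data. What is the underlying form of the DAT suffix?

/-bu/

The DAT morpheme has two allomorphs, [-bu] and [-pu].
By contrast the NEG suffix keeps its initial [p] throughout — that segment must be underlying.
The DAT suffix is therefore /-bu/ underlyingly, with post-vocalic devoicing: voiced stops become voiceless after a vowel.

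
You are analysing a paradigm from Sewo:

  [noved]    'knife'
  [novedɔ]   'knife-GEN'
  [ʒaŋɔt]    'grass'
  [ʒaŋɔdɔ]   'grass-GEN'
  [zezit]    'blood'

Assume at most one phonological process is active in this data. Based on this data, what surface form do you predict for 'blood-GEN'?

In [ʒaŋɔt] and [ʒaŋɔdɔ] the final segment of 'grass' alternates: [t] ~ [d].
The stem 'knife' ([noved], [novedɔ]) shows [d] unchanged in both environments, so [d] cannot be basic with [t] derived in isolation.
The alternation reflects intervocalic voicing: voiceless stops become voiced between vowels. /t/ is underlying.
From [zezit] the stem 'blood' is /zezit/; between vowels this yields [zezidɔ].

[zezidɔ]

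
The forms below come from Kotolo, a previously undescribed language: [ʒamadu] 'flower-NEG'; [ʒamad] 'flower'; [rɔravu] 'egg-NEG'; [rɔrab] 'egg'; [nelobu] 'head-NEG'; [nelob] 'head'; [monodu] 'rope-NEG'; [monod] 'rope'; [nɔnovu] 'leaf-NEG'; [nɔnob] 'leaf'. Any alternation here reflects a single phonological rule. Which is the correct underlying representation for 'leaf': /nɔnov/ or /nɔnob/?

The root 'leaf' surfaces as [nɔnovu] and [nɔnob], with a stem-final [v] ~ [b] alternation.
Compare 'head', with invariant [b] in [nelobu] and [nelob]: an analysis with underlying /b/ and a rule producing [v] before the NEG suffix would wrongly predict alternation here too.
So /v/ is underlying, and a rule of word-final hardening — voiced fricatives become stops word-finally — gives [b].

/nɔnov/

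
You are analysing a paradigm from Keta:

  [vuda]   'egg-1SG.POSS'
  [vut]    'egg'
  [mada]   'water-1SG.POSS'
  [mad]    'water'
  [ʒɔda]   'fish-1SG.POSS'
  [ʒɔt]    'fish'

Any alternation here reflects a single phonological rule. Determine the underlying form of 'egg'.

'egg' shows [d] ~ [t] at the end of the stem ([vuda] vs [vut]).
If /d/ were underlying and a rule turned it into [t] in isolation, 'water' would also alternate; but it has [d] in both [mada] and [mad].
The alternation reflects intervocalic voicing: voiceless stops become voiced between vowels. /t/ is underlying.

/vut/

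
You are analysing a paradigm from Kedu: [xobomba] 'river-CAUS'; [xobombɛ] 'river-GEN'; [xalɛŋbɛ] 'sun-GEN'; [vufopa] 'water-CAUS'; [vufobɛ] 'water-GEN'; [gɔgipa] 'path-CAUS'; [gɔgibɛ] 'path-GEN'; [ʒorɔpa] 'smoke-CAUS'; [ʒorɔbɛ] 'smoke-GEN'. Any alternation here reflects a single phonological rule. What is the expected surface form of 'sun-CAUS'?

[xalɛŋba]

The CAUS suffix surfaces as [-ba] and [-pa], depending on the final segment of the stem.
The GEN suffix, which begins with [b], is invariant after every stem; so [b] is not altered by any rule here.
So the underlying form is /-pa/, and voiceless stops become voiced after a nasal.
After 'sun', which ends in a nasal, the suffix surfaces as [-ba], giving [xalɛŋba].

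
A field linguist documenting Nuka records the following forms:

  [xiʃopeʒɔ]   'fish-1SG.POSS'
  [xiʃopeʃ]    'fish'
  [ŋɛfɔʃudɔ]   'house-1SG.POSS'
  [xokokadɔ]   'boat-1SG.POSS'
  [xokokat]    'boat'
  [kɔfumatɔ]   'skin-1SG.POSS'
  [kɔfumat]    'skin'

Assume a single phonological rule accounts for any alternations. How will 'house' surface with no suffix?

[ŋɛfɔʃut]

In [xokokadɔ] and [xokokat] the final segment of 'boat' alternates: [d] ~ [t].
If /t/ were underlying and a rule turned it into [d] before the 1SG.POSS suffix, 'skin' would also alternate; but it has [t] in both [kɔfumatɔ] and [kɔfumat].
So /d/ is underlying, and a rule of word-final obstruent devoicing — voiced obstruents become voiceless word-finally — gives [t].
The one attested form of 'house', [ŋɛfɔʃudɔ], shows underlying /ŋɛfɔʃud/. Applying the same rule word-finally gives [ŋɛfɔʃut].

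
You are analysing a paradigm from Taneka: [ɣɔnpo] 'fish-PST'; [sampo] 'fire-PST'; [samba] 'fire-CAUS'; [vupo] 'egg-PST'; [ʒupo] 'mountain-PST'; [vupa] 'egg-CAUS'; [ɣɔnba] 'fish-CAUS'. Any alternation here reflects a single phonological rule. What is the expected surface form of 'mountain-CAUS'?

The CAUS suffix surfaces as [-ba] and [-pa], depending on the final segment of the stem.
By contrast the PST suffix keeps its initial [p] throughout — that segment must be underlying.
So the underlying form is /-ba/, and voiced stops become voiceless after a vowel.
After 'mountain', which ends in a vowel, the suffix surfaces as [-pa], giving [ʒupa].

[ʒupa]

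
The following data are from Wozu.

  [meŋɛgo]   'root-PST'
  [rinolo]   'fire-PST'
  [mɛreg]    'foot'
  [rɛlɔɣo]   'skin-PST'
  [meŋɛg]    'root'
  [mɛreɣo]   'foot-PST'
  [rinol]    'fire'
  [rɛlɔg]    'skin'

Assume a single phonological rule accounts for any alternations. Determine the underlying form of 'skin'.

In [rɛlɔɣo] and [rɛlɔg] the final segment of 'skin' alternates: [ɣ] ~ [g].
Compare 'root', with invariant [g] in [meŋɛgo] and [meŋɛg]: an analysis with underlying /g/ and a rule producing [ɣ] before the PST suffix would wrongly predict alternation here too.
Therefore /ɣ/ is basic and [g] is derived by word-final hardening (voiced fricatives become stops word-finally).
The underlying form of 'skin' is therefore /rɛlɔɣ/.

/rɛlɔɣ/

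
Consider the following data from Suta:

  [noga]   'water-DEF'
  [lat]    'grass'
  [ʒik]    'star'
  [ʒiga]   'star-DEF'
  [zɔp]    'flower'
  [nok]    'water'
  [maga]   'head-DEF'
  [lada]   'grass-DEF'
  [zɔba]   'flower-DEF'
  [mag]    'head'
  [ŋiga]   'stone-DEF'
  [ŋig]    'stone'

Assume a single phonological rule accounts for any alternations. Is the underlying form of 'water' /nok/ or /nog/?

/nok/

'water' shows [g] ~ [k] at the end of the stem ([noga] vs [nok]).
The stem 'stone' ([ŋiga], [ŋig]) shows [g] unchanged in both environments, so [g] cannot be basic with [k] derived in isolation.
Therefore /k/ is basic and [g] is derived by intervocalic voicing (voiceless stops become voiced between vowels).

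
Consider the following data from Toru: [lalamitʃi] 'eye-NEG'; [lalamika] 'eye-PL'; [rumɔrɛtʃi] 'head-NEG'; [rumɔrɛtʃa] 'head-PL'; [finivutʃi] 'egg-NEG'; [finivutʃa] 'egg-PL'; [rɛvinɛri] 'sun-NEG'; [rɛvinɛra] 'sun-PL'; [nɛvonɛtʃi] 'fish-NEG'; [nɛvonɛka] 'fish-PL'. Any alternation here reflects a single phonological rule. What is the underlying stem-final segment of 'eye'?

'eye' shows [tʃ] ~ [k] at the end of the stem ([lalamitʃi] vs [lalamika]).
If /tʃ/ were underlying and a rule turned it into [k] before the PL suffix, 'head' would also alternate; but it has [tʃ] in both [rumɔrɛtʃi] and [rumɔrɛtʃa].
Therefore /k/ is basic and [tʃ] is derived by palatalization before a front vowel (/k/ becomes palato-alveolar [tʃ] before a front vowel).

/k/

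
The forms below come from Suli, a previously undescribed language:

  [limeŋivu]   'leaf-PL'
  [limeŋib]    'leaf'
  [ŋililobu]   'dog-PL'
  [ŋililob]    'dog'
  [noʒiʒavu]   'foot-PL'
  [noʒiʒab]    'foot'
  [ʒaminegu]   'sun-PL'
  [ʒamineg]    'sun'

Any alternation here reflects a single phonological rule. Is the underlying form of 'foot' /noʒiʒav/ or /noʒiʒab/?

/noʒiʒav/

The root 'foot' surfaces as [noʒiʒavu] and [noʒiʒab], with a stem-final [v] ~ [b] alternation.
But 'dog' keeps [b] in both environments ([ŋililobu], [ŋililob]), so there is no rule changing /b/ to [v] before the PL suffix.
The alternation reflects word-final hardening: voiced fricatives become stops word-finally. /v/ is underlying.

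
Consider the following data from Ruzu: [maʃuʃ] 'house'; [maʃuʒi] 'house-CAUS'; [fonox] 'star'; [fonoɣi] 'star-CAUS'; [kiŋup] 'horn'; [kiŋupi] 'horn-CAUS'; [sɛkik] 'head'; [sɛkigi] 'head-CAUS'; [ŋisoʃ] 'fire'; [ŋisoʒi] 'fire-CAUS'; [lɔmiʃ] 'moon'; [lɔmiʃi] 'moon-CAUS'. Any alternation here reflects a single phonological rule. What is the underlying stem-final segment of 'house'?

The stem for 'house' ends in [ʃ] in [maʃuʃ] but [ʒ] in [maʃuʒi].
But 'moon' keeps [ʃ] in both environments ([lɔmiʃ], [lɔmiʃi]), so there is no rule changing /ʃ/ to [ʒ] before the CAUS suffix.
The alternation reflects word-final obstruent devoicing: voiced obstruents become voiceless word-finally. /ʒ/ is underlying.

/ʒ/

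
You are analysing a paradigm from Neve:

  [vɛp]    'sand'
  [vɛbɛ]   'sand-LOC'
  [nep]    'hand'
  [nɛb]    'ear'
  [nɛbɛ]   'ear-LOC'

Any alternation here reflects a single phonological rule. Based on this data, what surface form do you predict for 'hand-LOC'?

'sand' shows [p] ~ [b] at the end of the stem ([vɛp] vs [vɛbɛ]).
If /b/ were underlying and a rule turned it into [p] in isolation, 'ear' would also alternate; but it has [b] in both [nɛb] and [nɛbɛ].
The alternation reflects intervocalic voicing: voiceless stops become voiced between vowels. /p/ is underlying.
The one attested form of 'hand', [nep], shows underlying /nep/. Applying the same rule between vowels gives [nebɛ].

[nebɛ]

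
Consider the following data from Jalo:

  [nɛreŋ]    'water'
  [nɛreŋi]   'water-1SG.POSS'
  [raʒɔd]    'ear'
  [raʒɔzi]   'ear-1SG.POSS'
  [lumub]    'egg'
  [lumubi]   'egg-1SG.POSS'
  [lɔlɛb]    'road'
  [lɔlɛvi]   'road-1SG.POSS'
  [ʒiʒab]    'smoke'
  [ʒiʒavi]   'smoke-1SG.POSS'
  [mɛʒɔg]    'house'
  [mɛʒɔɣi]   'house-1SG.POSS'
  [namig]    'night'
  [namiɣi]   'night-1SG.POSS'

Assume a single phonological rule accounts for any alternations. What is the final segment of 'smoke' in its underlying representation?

'smoke' shows [b] ~ [v] at the end of the stem ([ʒiʒab] vs [ʒiʒavi]).
The stem 'egg' ([lumub], [lumubi]) shows [b] unchanged in both environments, so [b] cannot be basic with [v] derived before the 1SG.POSS suffix.
The underlying segment must be /v/; voiced fricatives become stops word-finally, yielding [b] there.

/v/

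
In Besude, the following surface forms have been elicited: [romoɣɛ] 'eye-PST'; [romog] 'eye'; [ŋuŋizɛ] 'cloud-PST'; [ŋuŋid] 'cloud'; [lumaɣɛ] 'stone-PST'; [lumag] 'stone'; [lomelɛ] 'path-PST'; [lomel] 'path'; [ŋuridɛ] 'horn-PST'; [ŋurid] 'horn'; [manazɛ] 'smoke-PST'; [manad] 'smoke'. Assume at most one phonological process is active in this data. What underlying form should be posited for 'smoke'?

/manaz/

The root 'smoke' surfaces as [manazɛ] and [manad], with a stem-final [z] ~ [d] alternation.
If /d/ were underlying and a rule turned it into [z] before the PST suffix, 'horn' would also alternate; but it has [d] in both [ŋuridɛ] and [ŋurid].
The alternation reflects word-final hardening: voiced fricatives become stops word-finally. /z/ is underlying.
The underlying form of 'smoke' is therefore /manaz/.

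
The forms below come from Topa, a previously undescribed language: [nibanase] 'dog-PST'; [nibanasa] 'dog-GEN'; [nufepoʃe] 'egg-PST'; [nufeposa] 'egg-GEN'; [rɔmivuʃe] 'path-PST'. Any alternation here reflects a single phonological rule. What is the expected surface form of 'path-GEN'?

[rɔmivusa]

In [nufepoʃe] and [nufeposa] the final segment of 'egg' alternates: [ʃ] ~ [s].
If /s/ were underlying and a rule turned it into [ʃ] before the PST suffix, 'dog' would also alternate; but it has [s] in both [nibanase] and [nibanasa].
So /ʃ/ is underlying, and a rule of depalatalization — palato-alveolar /ʃ/ becomes [s] when no front vowel follows — gives [s].
The one attested form of 'path', [rɔmivuʃe], shows underlying /rɔmivuʃ/. Applying the same rule when no front vowel follows gives [rɔmivusa].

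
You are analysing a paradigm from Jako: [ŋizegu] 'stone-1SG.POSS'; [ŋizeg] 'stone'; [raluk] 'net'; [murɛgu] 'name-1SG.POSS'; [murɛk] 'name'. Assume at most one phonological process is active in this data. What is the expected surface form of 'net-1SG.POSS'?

[ralugu]

The root 'name' surfaces as [murɛgu] and [murɛk], with a stem-final [g] ~ [k] alternation.
The stem 'stone' ([ŋizegu], [ŋizeg]) shows [g] unchanged in both environments, so [g] cannot be basic with [k] derived in isolation.
So /k/ is underlying, and a rule of intervocalic voicing — voiceless stops become voiced between vowels — gives [g].
The one attested form of 'net', [raluk], shows underlying /raluk/. Applying the same rule between vowels gives [ralugu].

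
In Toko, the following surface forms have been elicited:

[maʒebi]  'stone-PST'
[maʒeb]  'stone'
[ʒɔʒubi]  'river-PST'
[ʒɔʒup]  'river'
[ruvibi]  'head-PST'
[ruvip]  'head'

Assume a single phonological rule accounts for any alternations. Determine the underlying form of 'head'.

/ruvip/

The stem for 'head' ends in [b] in [ruvibi] but [p] in [ruvip].
Compare 'stone', with invariant [b] in [maʒebi] and [maʒeb]: an analysis with underlying /b/ and a rule producing [p] in isolation would wrongly predict alternation here too.
The underlying segment must be /p/; voiceless stops become voiced between vowels, yielding [b] there.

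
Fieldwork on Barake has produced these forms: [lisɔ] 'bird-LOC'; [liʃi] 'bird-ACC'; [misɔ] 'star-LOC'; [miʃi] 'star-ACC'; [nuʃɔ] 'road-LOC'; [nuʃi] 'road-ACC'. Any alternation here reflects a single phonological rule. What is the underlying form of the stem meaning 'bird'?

The stem for 'bird' ends in [s] in [lisɔ] but [ʃ] in [liʃi].
Compare 'road', with invariant [ʃ] in [nuʃɔ] and [nuʃi]: an analysis with underlying /ʃ/ and a rule producing [s] before the LOC suffix would wrongly predict alternation here too.
The alternation reflects palatalization before a front vowel: /s/ becomes palato-alveolar [ʃ] before a front vowel. /s/ is underlying.

/lis/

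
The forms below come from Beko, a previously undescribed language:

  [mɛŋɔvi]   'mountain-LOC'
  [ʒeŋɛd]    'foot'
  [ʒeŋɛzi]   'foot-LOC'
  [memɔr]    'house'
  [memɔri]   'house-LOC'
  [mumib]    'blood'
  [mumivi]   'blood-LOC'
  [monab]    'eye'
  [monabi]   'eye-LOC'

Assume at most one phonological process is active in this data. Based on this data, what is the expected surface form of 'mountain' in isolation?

'blood' shows [b] ~ [v] at the end of the stem ([mumib] vs [mumivi]).
Compare 'eye', with invariant [b] in [monab] and [monabi]: an analysis with underlying /b/ and a rule producing [v] before the LOC suffix would wrongly predict alternation here too.
The alternation reflects word-final hardening: voiced fricatives become stops word-finally. /v/ is underlying.
From [mɛŋɔvi] the stem 'mountain' is /mɛŋɔv/; word-finally this yields [mɛŋɔb].

[mɛŋɔb]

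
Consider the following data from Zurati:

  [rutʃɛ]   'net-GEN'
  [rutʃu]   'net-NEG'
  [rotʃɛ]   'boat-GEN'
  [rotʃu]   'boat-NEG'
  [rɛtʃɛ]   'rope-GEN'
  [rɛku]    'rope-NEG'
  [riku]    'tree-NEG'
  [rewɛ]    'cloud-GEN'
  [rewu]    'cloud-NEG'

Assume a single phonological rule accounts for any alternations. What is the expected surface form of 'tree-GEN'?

[ritʃɛ]

In [rɛtʃɛ] and [rɛku] the final segment of 'rope' alternates: [tʃ] ~ [k].
The stem 'net' ([rutʃɛ], [rutʃu]) shows [tʃ] unchanged in both environments, so [tʃ] cannot be basic with [k] derived before the NEG suffix.
The underlying segment must be /k/; /k/ becomes palato-alveolar [tʃ] before a front vowel, yielding [tʃ] there.
From [riku] the stem 'tree' is /rik/; before a front vowel this yields [ritʃɛ].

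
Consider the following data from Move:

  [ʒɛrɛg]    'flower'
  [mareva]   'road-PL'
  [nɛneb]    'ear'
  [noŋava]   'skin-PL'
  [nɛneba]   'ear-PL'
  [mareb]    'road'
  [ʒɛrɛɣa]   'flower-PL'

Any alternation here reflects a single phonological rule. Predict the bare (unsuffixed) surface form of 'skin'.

[noŋab]

In [mareva] and [mareb] the final segment of 'road' alternates: [v] ~ [b].
The stem 'ear' ([nɛneba], [nɛneb]) shows [b] unchanged in both environments, so [b] cannot be basic with [v] derived before the PL suffix.
The alternation reflects word-final hardening: voiced fricatives become stops word-finally. /v/ is underlying.
The one attested form of 'skin', [noŋava], shows underlying /noŋav/. Applying the same rule word-finally gives [noŋab].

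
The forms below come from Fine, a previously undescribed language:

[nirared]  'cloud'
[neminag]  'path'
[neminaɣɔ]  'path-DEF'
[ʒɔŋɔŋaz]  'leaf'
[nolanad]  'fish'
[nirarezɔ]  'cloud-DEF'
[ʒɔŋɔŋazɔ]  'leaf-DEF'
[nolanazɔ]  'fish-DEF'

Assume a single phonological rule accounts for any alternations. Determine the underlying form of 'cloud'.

'cloud' shows [z] ~ [d] at the end of the stem ([nirarezɔ] vs [nirared]).
But 'leaf' keeps [z] in both environments ([ʒɔŋɔŋazɔ], [ʒɔŋɔŋaz]), so there is no rule changing /z/ to [d] in isolation.
Therefore /d/ is basic and [z] is derived by intervocalic spirantization (voiced stops become fricatives between vowels).

/nirared/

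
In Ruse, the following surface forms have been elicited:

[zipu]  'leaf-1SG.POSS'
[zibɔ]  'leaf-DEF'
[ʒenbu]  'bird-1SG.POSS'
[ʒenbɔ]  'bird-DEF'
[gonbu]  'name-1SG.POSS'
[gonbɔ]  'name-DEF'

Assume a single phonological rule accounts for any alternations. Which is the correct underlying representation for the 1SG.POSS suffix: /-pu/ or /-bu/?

The 1SG.POSS suffix surfaces as [-bu] and [-pu], depending on the final segment of the stem.
By contrast the DEF suffix keeps its initial [b] throughout — that segment must be underlying.
The 1SG.POSS suffix is therefore /-pu/ underlyingly, with post-nasal voicing: voiceless stops become voiced after a nasal.

/-pu/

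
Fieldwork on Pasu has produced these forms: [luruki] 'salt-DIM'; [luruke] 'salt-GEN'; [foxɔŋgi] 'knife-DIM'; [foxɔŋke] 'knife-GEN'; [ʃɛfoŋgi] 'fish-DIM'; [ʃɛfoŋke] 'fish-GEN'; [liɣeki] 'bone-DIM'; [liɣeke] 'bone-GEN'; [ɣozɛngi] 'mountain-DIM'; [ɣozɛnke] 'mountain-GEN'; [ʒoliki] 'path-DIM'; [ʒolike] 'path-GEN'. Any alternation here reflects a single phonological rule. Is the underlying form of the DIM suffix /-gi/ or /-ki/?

The DIM suffix surfaces as [-gi] and [-ki], depending on the final segment of the stem.
The GEN suffix, which begins with [k], is invariant after every stem; so [k] is not altered by any rule here.
So the underlying form is /-gi/, and voiced stops become voiceless after a vowel.

/-gi/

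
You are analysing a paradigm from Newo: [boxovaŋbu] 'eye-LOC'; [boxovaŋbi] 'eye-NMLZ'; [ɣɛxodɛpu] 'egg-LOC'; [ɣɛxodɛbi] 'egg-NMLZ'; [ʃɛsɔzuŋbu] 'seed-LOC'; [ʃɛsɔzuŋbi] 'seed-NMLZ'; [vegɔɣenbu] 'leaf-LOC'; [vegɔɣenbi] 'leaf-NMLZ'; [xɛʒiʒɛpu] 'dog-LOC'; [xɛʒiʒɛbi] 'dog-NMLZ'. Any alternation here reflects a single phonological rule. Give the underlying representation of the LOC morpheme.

/-pu/

The LOC morpheme has two allomorphs, [-bu] and [-pu].
The NMLZ suffix, which begins with [b], is invariant after every stem; so [b] is not altered by any rule here.
So the underlying form is /-pu/, and voiceless stops become voiced after a nasal.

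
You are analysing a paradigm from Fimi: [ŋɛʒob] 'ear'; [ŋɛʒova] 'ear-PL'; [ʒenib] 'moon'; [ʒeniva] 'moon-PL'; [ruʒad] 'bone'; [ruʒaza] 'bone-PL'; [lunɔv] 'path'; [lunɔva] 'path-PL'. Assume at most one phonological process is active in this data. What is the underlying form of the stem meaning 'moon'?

/ʒenib/

'moon' shows [b] ~ [v] at the end of the stem ([ʒenib] vs [ʒeniva]).
Compare 'path', with invariant [v] in [lunɔv] and [lunɔva]: an analysis with underlying /v/ and a rule producing [b] in isolation would wrongly predict alternation here too.
The alternation reflects intervocalic spirantization: voiced stops become fricatives between vowels. /b/ is underlying.
The underlying form of 'moon' is therefore /ʒenib/.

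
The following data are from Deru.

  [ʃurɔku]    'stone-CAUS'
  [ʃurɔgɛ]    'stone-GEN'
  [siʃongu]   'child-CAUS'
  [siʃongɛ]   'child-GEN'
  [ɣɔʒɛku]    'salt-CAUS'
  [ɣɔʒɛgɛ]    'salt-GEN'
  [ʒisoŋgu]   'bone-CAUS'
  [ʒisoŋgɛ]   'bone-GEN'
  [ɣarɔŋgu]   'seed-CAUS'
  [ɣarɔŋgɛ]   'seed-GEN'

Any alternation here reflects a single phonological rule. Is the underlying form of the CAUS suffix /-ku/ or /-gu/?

/-ku/

The CAUS suffix surfaces as [-gu] and [-ku], depending on the final segment of the stem.
The GEN suffix, which begins with [g], is invariant after every stem; so [g] is not altered by any rule here.
The CAUS suffix is therefore /-ku/ underlyingly, with post-nasal voicing: voiceless stops become voiced after a nasal.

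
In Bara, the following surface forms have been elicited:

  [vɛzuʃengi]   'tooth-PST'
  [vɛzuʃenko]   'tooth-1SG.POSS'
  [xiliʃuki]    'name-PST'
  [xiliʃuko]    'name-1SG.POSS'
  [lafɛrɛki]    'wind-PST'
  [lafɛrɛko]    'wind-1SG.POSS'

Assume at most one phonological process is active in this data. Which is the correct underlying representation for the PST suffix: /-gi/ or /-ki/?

/-gi/

The PST suffix surfaces as [-gi] and [-ki], depending on the final segment of the stem.
The 1SG.POSS suffix, which begins with [k], is invariant after every stem; so [k] is not altered by any rule here.
The PST suffix is therefore /-gi/ underlyingly, with post-vocalic devoicing: voiced stops become voiceless after a vowel.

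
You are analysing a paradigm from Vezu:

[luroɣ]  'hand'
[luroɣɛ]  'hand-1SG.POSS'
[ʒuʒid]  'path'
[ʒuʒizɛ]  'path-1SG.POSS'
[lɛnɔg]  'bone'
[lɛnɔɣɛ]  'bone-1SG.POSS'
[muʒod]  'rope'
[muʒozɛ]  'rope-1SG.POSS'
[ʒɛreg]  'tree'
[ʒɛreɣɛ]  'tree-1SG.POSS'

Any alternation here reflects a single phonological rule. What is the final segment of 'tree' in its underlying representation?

'tree' shows [g] ~ [ɣ] at the end of the stem ([ʒɛreg] vs [ʒɛreɣɛ]).
If /ɣ/ were underlying and a rule turned it into [g] in isolation, 'hand' would also alternate; but it has [ɣ] in both [luroɣ] and [luroɣɛ].
So /g/ is underlying, and a rule of intervocalic spirantization — voiced stops become fricatives between vowels — gives [ɣ].

/g/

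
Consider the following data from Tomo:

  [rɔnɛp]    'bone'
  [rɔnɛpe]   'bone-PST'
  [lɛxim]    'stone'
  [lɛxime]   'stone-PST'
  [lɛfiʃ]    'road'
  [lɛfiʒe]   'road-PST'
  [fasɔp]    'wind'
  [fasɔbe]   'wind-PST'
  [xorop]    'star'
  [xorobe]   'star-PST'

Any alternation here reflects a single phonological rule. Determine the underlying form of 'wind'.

/fasɔb/

In [fasɔp] and [fasɔbe] the final segment of 'wind' alternates: [p] ~ [b].
But 'bone' keeps [p] in both environments ([rɔnɛp], [rɔnɛpe]), so there is no rule changing /p/ to [b] before the PST suffix.
The alternation reflects word-final obstruent devoicing: voiced obstruents become voiceless word-finally. /b/ is underlying.
The underlying form of 'wind' is therefore /fasɔb/.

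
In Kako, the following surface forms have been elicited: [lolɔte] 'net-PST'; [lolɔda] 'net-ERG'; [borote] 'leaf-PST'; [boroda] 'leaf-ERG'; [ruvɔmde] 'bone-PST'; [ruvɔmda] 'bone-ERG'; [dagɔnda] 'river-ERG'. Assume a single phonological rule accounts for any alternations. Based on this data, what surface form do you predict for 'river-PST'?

The PST morpheme has two allomorphs, [-de] and [-te].
The ERG suffix, which begins with [d], is invariant after every stem; so [d] is not altered by any rule here.
The PST suffix is therefore /-te/ underlyingly, with post-nasal voicing: voiceless stops become voiced after a nasal.
After 'river', which ends in a nasal, the suffix surfaces as [-de], giving [dagɔnde].

[dagɔnde]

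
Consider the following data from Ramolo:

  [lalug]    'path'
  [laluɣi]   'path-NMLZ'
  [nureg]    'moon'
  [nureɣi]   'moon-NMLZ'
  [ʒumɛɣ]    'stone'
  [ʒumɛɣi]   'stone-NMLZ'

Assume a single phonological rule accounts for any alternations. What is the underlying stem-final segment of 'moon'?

'moon' shows [g] ~ [ɣ] at the end of the stem ([nureg] vs [nureɣi]).
But 'stone' keeps [ɣ] in both environments ([ʒumɛɣ], [ʒumɛɣi]), so there is no rule changing /ɣ/ to [g] in isolation.
The underlying segment must be /g/; voiced stops become fricatives between vowels, yielding [ɣ] there.

/g/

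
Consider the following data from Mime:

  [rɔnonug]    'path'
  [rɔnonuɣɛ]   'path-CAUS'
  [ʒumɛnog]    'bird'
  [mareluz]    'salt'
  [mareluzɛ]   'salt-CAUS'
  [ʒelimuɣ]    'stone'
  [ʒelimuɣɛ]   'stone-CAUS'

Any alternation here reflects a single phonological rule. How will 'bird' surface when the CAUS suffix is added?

[ʒumɛnoɣɛ]

The root 'path' surfaces as [rɔnonug] and [rɔnonuɣɛ], with a stem-final [g] ~ [ɣ] alternation.
But 'stone' keeps [ɣ] in both environments ([ʒelimuɣ], [ʒelimuɣɛ]), so there is no rule changing /ɣ/ to [g] in isolation.
The alternation reflects intervocalic spirantization: voiced stops become fricatives between vowels. /g/ is underlying.
The one attested form of 'bird', [ʒumɛnog], shows underlying /ʒumɛnog/. Applying the same rule between vowels gives [ʒumɛnoɣɛ].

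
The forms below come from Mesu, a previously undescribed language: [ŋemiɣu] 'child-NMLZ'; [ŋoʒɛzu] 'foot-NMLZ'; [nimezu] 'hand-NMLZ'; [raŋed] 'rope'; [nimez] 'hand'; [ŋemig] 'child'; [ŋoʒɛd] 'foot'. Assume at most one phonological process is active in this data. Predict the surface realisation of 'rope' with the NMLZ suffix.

[raŋezu]

In [ŋoʒɛzu] and [ŋoʒɛd] the final segment of 'foot' alternates: [z] ~ [d].
But 'hand' keeps [z] in both environments ([nimezu], [nimez]), so there is no rule changing /z/ to [d] in isolation.
Therefore /d/ is basic and [z] is derived by intervocalic spirantization (voiced stops become fricatives between vowels).
The one attested form of 'rope', [raŋed], shows underlying /raŋed/. Applying the same rule between vowels gives [raŋezu].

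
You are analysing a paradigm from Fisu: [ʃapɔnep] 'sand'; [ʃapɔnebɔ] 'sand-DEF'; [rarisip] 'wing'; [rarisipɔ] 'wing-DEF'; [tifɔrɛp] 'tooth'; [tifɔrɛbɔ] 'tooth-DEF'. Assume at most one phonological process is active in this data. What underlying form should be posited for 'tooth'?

/tifɔrɛb/

'tooth' shows [p] ~ [b] at the end of the stem ([tifɔrɛp] vs [tifɔrɛbɔ]).
The stem 'wing' ([rarisip], [rarisipɔ]) shows [p] unchanged in both environments, so [p] cannot be basic with [b] derived before the DEF suffix.
The alternation reflects word-final obstruent devoicing: voiced obstruents become voiceless word-finally. /b/ is underlying.
Hence 'tooth' is /tifɔrɛb/ underlyingly.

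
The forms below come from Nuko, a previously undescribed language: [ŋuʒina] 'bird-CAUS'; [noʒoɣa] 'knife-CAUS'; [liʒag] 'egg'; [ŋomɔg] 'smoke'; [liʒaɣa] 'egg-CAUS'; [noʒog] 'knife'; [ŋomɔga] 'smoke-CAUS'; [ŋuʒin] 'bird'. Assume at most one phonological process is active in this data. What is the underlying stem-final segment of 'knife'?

The stem for 'knife' ends in [g] in [noʒog] but [ɣ] in [noʒoɣa].
If /g/ were underlying and a rule turned it into [ɣ] before the CAUS suffix, 'smoke' would also alternate; but it has [g] in both [ŋomɔg] and [ŋomɔga].
The alternation reflects word-final hardening: voiced fricatives become stops word-finally. /ɣ/ is underlying.

/ɣ/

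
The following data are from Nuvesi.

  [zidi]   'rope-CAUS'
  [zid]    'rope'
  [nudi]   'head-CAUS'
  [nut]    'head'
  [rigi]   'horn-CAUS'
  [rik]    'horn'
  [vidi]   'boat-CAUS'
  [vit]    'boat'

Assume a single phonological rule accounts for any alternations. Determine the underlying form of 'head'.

/nut/

In [nudi] and [nut] the final segment of 'head' alternates: [d] ~ [t].
But 'rope' keeps [d] in both environments ([zidi], [zid]), so there is no rule changing /d/ to [t] in isolation.
The underlying segment must be /t/; voiceless stops become voiced between vowels, yielding [d] there.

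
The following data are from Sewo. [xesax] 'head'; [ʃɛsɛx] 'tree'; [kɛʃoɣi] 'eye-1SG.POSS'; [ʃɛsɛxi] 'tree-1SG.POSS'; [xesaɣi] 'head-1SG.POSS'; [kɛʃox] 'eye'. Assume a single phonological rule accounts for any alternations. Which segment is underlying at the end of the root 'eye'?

'eye' shows [ɣ] ~ [x] at the end of the stem ([kɛʃoɣi] vs [kɛʃox]).
But 'tree' keeps [x] in both environments ([ʃɛsɛxi], [ʃɛsɛx]), so there is no rule changing /x/ to [ɣ] before the 1SG.POSS suffix.
Therefore /ɣ/ is basic and [x] is derived by word-final obstruent devoicing (voiced obstruents become voiceless word-finally).

/ɣ/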